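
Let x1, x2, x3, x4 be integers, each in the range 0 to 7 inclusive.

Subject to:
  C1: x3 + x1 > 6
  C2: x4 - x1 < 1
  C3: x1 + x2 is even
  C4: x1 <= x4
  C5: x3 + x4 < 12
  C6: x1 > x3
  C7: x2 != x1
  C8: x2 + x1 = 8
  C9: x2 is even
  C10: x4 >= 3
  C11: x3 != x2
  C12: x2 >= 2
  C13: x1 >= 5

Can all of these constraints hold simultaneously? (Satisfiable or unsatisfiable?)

Satisfiable

Setting (x1, x2, x3, x4) = (6, 2, 3, 6) satisfies everything: constraint 1: x3 + x1 = 9; constraint 2: x4 - x1 = 0; constraint 5: x3 + x4 = 9, and the others follow.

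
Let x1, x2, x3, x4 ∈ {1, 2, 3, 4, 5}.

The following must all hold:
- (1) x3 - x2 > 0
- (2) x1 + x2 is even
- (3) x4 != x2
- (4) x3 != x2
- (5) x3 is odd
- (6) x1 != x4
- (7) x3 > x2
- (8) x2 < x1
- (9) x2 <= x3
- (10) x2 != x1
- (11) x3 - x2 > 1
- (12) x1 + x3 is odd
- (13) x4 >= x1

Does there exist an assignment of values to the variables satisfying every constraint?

Satisfiable

Setting (x1, x2, x3, x4) = (4, 2, 5, 5) satisfies everything: constraint 1: x3 - x2 = 3; constraint 11: x3 - x2 = 3, and the others follow.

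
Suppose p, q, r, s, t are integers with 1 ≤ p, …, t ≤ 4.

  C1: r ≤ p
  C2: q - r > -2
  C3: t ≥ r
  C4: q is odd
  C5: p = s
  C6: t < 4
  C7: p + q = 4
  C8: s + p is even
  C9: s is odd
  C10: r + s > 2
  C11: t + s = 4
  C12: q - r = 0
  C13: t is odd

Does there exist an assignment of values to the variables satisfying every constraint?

Take p = 3, q = 1, r = 1, s = 3, t = 1. Then constraint 2: q - r = 0; constraint 7: p + q = 4; constraint 10: r + s = 4, and every other listed constraint is also met.

Satisfiable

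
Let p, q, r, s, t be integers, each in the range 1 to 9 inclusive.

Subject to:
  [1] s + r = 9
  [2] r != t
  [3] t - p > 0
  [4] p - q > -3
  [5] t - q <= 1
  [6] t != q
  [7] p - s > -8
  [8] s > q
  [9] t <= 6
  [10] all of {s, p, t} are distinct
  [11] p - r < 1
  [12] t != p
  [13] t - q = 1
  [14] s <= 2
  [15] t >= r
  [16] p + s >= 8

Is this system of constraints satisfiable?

From constraint 14: s ≤ 2. From constraints 9 and 15: r ≤ t ≤ 6. Hence s + r ≤ 8. But constraint 1 requires s + r = 9, and 9 > 8. Contradiction.

Unsatisfiable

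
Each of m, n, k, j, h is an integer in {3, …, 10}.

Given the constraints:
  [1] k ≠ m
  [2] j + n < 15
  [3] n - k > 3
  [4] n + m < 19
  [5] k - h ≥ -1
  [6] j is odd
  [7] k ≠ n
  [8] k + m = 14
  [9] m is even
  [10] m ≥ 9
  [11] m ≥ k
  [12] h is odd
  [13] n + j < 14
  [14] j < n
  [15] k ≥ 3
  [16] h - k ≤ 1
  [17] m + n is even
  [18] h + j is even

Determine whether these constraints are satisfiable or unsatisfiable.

Satisfiable

Try m = 10, n = 8, k = 4, j = 5, h = 5.
Check constraint 2: j + n = 13; constraint 3: n - k = 4; constraint 4: n + m = 18. The remaining constraints are straightforward to verify.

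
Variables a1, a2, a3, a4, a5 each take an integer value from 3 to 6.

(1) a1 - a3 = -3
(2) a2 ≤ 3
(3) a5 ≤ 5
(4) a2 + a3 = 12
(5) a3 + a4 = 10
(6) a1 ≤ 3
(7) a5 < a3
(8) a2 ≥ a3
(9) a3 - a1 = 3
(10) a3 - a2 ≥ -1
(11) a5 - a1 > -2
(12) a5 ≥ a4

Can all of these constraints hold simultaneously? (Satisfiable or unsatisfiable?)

Unsatisfiable

From constraints 2 and 8: a3 ≤ a2 ≤ 3. From constraints 3 and 12: a4 ≤ a5 ≤ 5. Hence a3 + a4 ≤ 8. But constraint 5 requires a3 + a4 = 10, and 10 > 8. Contradiction.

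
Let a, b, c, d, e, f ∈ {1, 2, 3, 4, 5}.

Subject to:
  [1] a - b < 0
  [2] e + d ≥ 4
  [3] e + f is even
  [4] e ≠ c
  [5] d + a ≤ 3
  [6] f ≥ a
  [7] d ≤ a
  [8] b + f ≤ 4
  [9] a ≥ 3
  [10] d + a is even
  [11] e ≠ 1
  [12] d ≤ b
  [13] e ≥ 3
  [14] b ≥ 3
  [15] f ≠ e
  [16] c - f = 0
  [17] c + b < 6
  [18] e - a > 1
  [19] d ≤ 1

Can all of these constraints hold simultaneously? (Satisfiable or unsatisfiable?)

Unsatisfiable

From constraint 14: b ≥ 3. From constraints 6 and 9: f ≥ a ≥ 3. Hence b + f ≥ 6. But constraint 8 requires b + f ≤ 4, and 4 < 6. Contradiction.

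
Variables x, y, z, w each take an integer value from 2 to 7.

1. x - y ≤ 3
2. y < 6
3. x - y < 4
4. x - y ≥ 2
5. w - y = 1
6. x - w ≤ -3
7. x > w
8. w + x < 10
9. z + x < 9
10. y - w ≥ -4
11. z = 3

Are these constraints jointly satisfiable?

Unsatisfiable

Constraints 4, 6, and 10 give w − x ≥ 3, x − y ≥ 2, y − w ≥ -4.
Adding all 3 inequalities: the left sides telescope to 0, and the right sides sum to 3 + 2 + (-4) = 1. So 0 ≥ 1, which is false.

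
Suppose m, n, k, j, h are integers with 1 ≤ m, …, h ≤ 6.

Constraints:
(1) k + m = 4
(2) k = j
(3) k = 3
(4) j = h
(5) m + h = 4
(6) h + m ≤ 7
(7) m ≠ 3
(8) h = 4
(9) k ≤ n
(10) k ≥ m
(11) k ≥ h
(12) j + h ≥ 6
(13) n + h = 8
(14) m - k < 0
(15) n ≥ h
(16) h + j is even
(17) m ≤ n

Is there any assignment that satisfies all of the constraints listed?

Unsatisfiable

Constraint 3 fixes k = 3 and constraint 8 fixes h = 4. Constraints 2 and 4 give k = j = h, so k = h. But 3 ≠ 4 — contradiction.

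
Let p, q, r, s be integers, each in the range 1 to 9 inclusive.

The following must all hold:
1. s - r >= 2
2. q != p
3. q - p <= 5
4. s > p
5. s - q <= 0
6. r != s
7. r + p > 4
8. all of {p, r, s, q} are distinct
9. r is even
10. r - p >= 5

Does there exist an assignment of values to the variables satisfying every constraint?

Unsatisfiable

Constraints 1, 3, 5, and 10 give q − s ≥ 0, s − r ≥ 2, r − p ≥ 5, p − q ≥ -5.
Adding all 4 inequalities: the left sides telescope to 0, and the right sides sum to 0 + 2 + 5 + (-5) = 2. So 0 ≥ 2, which is false.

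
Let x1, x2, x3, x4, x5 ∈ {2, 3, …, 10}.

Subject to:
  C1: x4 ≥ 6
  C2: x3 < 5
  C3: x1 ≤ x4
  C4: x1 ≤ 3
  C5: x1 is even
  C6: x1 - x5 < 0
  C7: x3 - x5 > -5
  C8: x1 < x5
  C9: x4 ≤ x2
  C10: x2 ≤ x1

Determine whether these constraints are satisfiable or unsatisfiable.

From constraints 1 and 9: x2 ≥ x4 and x4 ≥ 6, so x2 ≥ 6. From constraints 4 and 10: x2 ≤ x1 and x1 ≤ 3, so x2 ≤ 3. But 3 < 6, so no value of x2 works.

Unsatisfiable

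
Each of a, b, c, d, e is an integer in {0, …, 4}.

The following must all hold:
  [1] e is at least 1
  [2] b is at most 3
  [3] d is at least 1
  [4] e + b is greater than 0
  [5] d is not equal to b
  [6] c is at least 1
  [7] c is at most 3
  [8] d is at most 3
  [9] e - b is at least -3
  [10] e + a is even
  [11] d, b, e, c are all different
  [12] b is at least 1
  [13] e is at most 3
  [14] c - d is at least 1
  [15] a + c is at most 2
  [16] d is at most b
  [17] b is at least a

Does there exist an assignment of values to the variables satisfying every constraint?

Constraints 1, 2, 3, 6, 7, 8, 12, and 13 confine each of d, b, e, c to the 3 values {1, …, 3}.
Constraint 11 requires all 4 of them to be distinct, but only 3 values are available — impossible by the pigeonhole principle.

Unsatisfiable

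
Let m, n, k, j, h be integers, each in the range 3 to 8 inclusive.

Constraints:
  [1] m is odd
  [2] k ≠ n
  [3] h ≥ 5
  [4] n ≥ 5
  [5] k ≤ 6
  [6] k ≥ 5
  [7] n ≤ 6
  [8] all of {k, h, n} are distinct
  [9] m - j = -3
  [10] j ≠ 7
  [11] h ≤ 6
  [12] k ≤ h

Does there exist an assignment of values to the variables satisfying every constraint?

Unsatisfiable

Constraints 3, 4, 5, 6, 7, and 11 confine each of k, h, n to the 2 values {5, 6}.
Constraint 8 requires all 3 of them to be distinct, but only 2 values are available — impossible by the pigeonhole principle.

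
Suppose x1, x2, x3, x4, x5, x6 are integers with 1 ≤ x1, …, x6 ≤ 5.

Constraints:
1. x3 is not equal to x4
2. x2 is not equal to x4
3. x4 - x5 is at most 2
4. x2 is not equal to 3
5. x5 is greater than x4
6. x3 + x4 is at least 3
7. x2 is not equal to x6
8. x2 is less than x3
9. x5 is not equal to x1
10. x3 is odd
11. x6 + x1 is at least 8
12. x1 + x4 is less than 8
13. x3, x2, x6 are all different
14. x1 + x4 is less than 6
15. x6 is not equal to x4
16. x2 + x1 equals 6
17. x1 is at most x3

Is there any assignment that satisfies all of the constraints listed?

The assignment x1 = 4, x2 = 2, x3 = 5, x4 = 1, x5 = 2, x6 = 4 works:
  constraint 3 holds since x4 - x5 = -1.
  constraint 6 holds since x3 + x4 = 6.
The rest check out directly.

Satisfiable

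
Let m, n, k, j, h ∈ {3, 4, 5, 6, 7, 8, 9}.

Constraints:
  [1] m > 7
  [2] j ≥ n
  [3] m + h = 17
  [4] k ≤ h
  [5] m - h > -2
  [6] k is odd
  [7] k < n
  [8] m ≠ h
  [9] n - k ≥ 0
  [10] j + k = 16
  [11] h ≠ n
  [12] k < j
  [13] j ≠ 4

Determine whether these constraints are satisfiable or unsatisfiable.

Satisfiable

Try m = 8, n = 8, k = 7, j = 9, h = 9.
Check constraint 3: m + h = 17; constraint 5: m - h = -1; constraint 9: n - k = 1. The remaining constraints are straightforward to verify.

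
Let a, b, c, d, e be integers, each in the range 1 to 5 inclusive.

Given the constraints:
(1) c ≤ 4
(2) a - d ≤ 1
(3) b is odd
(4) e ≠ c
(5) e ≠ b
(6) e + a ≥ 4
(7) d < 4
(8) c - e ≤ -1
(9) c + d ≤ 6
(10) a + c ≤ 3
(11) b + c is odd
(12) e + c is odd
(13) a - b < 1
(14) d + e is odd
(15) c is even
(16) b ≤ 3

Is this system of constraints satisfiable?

Try a = 1, b = 1, c = 2, d = 2, e = 3.
Check constraint 2: a - d = -1; constraint 6: e + a = 4. The remaining constraints are straightforward to verify.

Satisfiable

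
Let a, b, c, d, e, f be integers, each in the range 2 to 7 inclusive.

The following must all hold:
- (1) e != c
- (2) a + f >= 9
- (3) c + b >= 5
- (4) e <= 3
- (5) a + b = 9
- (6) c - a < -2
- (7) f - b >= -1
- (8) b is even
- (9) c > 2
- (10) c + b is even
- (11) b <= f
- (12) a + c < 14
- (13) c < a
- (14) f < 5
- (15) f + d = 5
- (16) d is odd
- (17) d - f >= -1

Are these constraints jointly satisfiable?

Satisfiable

Try a = 7, b = 2, c = 4, d = 3, e = 3, f = 2.
Check constraint 2: a + f = 9; constraint 3: c + b = 6; constraint 5: a + b = 9. The remaining constraints are straightforward to verify.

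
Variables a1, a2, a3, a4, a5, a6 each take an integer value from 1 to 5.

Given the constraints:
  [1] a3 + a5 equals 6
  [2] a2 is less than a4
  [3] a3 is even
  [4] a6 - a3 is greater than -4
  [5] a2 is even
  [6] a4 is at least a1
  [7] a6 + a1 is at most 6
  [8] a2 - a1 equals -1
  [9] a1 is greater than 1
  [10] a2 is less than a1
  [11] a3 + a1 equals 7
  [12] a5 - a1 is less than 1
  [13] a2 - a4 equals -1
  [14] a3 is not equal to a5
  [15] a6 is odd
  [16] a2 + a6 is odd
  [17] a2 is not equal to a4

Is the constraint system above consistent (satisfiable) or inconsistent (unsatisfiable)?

Satisfiable

The assignment a1 = 3, a2 = 2, a3 = 4, a4 = 3, a5 = 2, a6 = 1 works:
  constraint 1 holds since a3 + a5 = 6.
  constraint 4 holds since a6 - a3 = -3.
  constraint 7 holds since a6 + a1 = 4.
The rest check out directly.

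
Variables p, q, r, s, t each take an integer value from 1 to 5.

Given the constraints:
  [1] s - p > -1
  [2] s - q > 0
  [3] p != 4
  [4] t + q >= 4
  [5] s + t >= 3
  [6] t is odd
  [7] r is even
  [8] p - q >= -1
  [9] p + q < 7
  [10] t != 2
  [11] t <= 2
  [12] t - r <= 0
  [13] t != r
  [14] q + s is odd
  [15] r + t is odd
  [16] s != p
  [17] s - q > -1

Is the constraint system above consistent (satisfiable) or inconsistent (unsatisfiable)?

Setting (p, q, r, s, t) = (3, 3, 4, 4, 1) satisfies everything: constraint 1: s - p = 1; constraint 2: s - q = 1; constraint 4: t + q = 4, and the others follow.

Satisfiable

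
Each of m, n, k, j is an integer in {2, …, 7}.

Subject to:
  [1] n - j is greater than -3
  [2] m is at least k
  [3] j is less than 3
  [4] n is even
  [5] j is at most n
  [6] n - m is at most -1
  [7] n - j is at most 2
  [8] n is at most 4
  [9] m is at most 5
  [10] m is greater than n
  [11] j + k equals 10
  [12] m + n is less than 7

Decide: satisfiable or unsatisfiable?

From constraints 5 and 8: j ≤ n ≤ 4. From constraints 2 and 9: k ≤ m ≤ 5. Hence j + k ≤ 9. But constraint 11 requires j + k = 10, and 10 > 9. Contradiction.

Unsatisfiable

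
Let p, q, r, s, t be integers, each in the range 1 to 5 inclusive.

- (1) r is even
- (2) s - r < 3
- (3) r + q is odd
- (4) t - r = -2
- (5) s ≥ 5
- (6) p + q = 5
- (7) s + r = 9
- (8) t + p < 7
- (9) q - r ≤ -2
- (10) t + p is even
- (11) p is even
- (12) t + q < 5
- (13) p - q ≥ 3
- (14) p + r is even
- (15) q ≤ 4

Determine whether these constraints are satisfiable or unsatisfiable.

Satisfiable

The assignment p = 4, q = 1, r = 4, s = 5, t = 2 works:
  constraint 2 holds since s - r = 1.
  constraint 4 holds since t - r = -2.
  constraint 6 holds since p + q = 5.
The rest check out directly.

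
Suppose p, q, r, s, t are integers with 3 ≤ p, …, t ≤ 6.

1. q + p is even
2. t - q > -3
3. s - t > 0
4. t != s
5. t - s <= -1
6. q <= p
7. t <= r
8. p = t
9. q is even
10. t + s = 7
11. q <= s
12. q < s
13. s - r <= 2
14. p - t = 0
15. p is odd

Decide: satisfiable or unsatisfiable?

Unsatisfiable

Constraint 9 makes q even and constraint 15 makes p odd, so q + p must be odd. Constraint 1 says q + p is even — contradiction.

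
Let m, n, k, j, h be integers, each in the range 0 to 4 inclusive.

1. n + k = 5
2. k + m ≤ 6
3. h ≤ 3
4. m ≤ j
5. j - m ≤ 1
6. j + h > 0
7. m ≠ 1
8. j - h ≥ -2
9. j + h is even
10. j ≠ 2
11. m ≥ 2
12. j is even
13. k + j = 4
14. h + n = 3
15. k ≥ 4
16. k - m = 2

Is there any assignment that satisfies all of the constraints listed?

Unsatisfiable

From constraint 15: k ≥ 4. From constraints 4 and 11: j ≥ m ≥ 2. Hence k + j ≥ 6. But constraint 13 requires k + j = 4, and 4 < 6. Contradiction.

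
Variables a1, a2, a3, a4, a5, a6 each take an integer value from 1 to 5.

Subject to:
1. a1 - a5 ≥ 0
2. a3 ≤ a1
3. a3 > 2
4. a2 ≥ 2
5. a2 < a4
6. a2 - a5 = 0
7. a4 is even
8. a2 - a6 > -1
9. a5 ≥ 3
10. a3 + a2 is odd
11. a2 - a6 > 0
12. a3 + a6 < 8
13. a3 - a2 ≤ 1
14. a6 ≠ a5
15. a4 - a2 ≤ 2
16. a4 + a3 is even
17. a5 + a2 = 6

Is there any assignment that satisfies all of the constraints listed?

Take a1 = 4, a2 = 3, a3 = 4, a4 = 4, a5 = 3, a6 = 2. Then constraint 1: a1 - a5 = 1; constraint 6: a2 - a5 = 0; constraint 8: a2 - a6 = 1, and every other listed constraint is also met.

Satisfiable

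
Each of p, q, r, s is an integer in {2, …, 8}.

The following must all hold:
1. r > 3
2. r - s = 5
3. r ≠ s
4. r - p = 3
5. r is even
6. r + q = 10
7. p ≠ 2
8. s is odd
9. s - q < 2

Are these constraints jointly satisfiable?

Satisfiable

Take p = 5, q = 2, r = 8, s = 3. Then constraint 2: r - s = 5; constraint 4: r - p = 3, and every other listed constraint is also met.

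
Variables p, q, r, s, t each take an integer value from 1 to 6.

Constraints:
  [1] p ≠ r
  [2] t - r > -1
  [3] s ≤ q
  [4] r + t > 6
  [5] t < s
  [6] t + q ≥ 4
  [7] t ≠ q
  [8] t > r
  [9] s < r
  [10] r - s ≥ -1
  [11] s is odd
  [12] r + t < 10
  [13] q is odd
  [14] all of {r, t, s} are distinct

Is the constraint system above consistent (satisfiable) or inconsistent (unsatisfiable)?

Constraints 5, 8, and 9 give r < t, t < s, s < r. Chaining: r < t < s < r, which forces r < r — impossible.

Unsatisfiable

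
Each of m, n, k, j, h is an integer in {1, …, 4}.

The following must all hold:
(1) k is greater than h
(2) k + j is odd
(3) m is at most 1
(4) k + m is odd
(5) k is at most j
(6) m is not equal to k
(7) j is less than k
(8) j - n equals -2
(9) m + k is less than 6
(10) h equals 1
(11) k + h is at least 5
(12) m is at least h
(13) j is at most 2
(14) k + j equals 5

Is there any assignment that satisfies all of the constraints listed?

From constraints 5 and 13: k ≤ j ≤ 2. From constraints 3 and 12: h ≤ m ≤ 1. Hence k + h ≤ 3. But constraint 11 requires k + h ≥ 5, and 5 > 3. Contradiction.

Unsatisfiable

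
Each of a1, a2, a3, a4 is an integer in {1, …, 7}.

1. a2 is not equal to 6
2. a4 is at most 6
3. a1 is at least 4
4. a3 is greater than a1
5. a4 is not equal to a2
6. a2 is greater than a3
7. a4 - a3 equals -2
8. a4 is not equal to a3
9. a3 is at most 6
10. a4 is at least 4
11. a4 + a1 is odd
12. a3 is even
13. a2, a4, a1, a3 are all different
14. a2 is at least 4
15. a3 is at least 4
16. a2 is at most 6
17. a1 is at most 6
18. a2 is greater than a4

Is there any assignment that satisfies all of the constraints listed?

Unsatisfiable

Constraints 2, 3, 9, 10, 14, 15, 16, and 17 confine each of a2, a4, a1, a3 to the 3 values {4, …, 6}.
Constraint 13 requires all 4 of them to be distinct, but only 3 values are available — impossible by the pigeonhole principle.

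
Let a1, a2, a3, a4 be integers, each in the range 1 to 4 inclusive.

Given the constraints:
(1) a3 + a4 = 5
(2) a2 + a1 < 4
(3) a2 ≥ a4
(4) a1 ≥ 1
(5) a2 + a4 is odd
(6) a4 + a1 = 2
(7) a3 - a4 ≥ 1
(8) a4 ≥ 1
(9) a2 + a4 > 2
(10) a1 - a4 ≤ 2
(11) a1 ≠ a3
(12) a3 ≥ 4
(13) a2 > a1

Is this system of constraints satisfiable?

Satisfiable

The assignment a1 = 1, a2 = 2, a3 = 4, a4 = 1 works:
  constraint 1 holds since a3 + a4 = 5.
  constraint 2 holds since a2 + a1 = 3.
  constraint 6 holds since a4 + a1 = 2.
The rest check out directly.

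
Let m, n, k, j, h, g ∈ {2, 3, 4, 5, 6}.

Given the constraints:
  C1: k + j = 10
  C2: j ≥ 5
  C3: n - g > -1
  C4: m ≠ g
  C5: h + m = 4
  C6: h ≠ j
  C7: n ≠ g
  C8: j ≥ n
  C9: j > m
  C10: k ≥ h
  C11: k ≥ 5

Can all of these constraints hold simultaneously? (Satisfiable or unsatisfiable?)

Satisfiable

Setting (m, n, k, j, h, g) = (2, 5, 5, 5, 2, 4) satisfies everything: constraint 1: k + j = 10; constraint 3: n - g = 1; constraint 5: h + m = 4, and the others follow.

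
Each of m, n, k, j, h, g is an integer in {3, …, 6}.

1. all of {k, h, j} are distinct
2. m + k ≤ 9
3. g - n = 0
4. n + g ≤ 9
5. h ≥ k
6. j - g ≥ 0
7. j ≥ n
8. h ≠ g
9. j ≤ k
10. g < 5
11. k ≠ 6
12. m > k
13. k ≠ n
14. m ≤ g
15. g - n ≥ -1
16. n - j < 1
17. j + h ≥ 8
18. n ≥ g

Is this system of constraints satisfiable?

Constraints 7, 9, 12, 14, and 18 give n ≤ j, j ≤ k, k < m, m ≤ g, g ≤ n. Chaining: n ≤ j ≤ k < m ≤ g ≤ n, which forces n < n — impossible.

Unsatisfiable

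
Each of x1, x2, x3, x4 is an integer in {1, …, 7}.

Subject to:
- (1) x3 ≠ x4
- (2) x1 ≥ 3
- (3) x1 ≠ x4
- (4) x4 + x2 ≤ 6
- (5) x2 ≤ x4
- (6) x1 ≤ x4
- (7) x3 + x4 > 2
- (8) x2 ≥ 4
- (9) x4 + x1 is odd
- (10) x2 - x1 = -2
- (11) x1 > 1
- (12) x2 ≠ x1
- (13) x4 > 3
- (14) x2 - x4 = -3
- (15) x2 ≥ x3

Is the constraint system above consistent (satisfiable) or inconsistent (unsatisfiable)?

Unsatisfiable

From constraints 2 and 6: x4 ≥ x1 ≥ 3. From constraint 8: x2 ≥ 4. Hence x4 + x2 ≥ 7. But constraint 4 requires x4 + x2 ≤ 6, and 6 < 7. Contradiction.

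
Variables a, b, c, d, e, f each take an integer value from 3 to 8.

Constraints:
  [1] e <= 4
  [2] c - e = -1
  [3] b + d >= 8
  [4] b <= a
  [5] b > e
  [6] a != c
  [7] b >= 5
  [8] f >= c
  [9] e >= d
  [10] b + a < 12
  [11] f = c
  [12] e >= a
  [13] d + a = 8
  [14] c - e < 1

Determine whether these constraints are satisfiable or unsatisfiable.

Unsatisfiable

From constraints 4 and 7: a ≥ b and b ≥ 5, so a ≥ 5. From constraints 1 and 12: a ≤ e and e ≤ 4, so a ≤ 4. But 4 < 5, so no value of a works.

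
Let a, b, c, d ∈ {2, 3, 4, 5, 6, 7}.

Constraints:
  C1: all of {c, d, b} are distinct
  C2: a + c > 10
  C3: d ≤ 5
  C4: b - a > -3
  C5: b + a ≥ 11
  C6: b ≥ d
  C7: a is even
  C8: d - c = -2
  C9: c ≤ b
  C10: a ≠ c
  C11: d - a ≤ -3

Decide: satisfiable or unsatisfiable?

Satisfiable

Take a = 6, b = 6, c = 5, d = 3. Then constraint 2: a + c = 11; constraint 4: b - a = 0, and every other listed constraint is also met.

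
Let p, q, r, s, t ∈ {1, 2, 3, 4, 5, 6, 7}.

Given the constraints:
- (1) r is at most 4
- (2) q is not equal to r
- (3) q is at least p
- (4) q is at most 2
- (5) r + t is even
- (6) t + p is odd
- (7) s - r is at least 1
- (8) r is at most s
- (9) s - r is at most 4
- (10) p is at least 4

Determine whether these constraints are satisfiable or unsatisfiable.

From constraints 3 and 10: q ≥ p and p ≥ 4, so q ≥ 4. From constraint 4: q ≤ 2. But 2 < 4, so no value of q works.

Unsatisfiable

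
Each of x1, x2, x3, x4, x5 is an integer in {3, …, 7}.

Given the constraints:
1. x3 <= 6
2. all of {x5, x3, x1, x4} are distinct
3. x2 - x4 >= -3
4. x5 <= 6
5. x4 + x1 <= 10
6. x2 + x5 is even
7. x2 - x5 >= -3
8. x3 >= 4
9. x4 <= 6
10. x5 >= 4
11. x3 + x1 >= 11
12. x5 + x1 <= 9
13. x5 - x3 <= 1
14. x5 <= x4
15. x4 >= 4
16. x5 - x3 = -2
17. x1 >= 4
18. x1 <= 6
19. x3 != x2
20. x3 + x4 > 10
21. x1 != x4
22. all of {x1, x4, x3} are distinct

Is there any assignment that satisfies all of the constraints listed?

Constraints 1, 4, 8, 9, 10, 15, 17, and 18 confine each of x5, x3, x1, x4 to the 3 values {4, …, 6}.
Constraint 2 requires all 4 of them to be distinct, but only 3 values are available — impossible by the pigeonhole principle.

Unsatisfiable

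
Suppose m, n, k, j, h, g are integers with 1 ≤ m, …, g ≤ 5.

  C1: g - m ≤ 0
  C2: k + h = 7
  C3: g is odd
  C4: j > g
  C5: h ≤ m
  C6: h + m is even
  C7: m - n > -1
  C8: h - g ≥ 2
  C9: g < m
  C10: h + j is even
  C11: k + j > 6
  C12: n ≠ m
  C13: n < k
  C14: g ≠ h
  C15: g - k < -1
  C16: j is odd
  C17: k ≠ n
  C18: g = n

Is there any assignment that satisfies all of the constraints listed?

Try m = 3, n = 1, k = 4, j = 5, h = 3, g = 1.
Check constraint 1: g - m = -2; constraint 2: k + h = 7. The remaining constraints are straightforward to verify.

Satisfiable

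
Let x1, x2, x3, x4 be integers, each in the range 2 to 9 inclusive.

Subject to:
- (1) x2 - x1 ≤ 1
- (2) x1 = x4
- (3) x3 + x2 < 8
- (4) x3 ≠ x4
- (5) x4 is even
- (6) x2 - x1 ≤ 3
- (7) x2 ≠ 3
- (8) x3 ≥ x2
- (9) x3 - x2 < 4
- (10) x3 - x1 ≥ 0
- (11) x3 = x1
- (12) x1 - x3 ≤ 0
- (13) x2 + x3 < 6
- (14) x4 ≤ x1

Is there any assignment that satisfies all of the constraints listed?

From constraints 2 and 11, x3 = x1 = x4, so x3 = x4. But constraint 4 says x3 ≠ x4. Contradiction.

Unsatisfiable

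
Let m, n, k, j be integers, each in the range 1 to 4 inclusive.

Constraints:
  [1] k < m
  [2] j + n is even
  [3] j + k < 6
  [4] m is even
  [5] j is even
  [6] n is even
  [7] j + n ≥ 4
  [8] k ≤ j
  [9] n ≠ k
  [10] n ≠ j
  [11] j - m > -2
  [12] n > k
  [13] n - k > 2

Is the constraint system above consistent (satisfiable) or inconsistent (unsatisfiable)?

One satisfying assignment is m = 2, n = 4, k = 1, j = 2.
For the less obvious constraints — constraint 3: j + k = 3; constraint 7: j + n = 6; constraint 11: j - m = 0 — and the others hold by inspection.

Satisfiable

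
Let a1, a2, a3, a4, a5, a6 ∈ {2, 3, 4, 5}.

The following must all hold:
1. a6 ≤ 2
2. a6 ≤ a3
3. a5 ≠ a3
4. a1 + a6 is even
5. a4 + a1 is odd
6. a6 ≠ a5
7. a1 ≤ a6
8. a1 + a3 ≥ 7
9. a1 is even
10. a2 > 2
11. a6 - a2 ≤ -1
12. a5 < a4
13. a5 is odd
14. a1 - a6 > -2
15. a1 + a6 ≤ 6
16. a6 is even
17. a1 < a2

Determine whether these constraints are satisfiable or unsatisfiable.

The assignment a1 = 2, a2 = 3, a3 = 5, a4 = 5, a5 = 3, a6 = 2 works:
  constraint 8 holds since a1 + a3 = 7.
  constraint 11 holds since a6 - a2 = -1.
  constraint 14 holds since a1 - a6 = 0.
The rest check out directly.

Satisfiable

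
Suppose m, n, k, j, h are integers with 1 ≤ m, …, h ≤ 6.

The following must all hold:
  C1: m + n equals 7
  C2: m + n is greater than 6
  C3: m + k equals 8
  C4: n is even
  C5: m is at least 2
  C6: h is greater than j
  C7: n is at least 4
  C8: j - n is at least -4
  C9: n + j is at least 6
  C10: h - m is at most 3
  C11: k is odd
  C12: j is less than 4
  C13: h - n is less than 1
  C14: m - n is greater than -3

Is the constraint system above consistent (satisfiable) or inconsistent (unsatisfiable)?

Satisfiable

One satisfying assignment is m = 3, n = 4, k = 5, j = 2, h = 4.
For the less obvious constraints — constraint 1: m + n = 7; constraint 2: m + n = 7; constraint 3: m + k = 8 — and the others hold by inspection.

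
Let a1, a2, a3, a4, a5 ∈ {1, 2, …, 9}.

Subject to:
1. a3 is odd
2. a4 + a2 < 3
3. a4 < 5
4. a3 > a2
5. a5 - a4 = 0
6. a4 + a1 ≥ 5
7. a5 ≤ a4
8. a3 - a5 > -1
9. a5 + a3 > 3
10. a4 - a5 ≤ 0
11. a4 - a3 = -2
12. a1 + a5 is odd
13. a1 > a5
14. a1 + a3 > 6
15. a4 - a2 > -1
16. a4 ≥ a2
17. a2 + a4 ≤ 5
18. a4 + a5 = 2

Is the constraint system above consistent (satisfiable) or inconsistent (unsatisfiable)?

One satisfying assignment is a1 = 6, a2 = 1, a3 = 3, a4 = 1, a5 = 1.
For the less obvious constraints — constraint 2: a4 + a2 = 2; constraint 5: a5 - a4 = 0; constraint 6: a4 + a1 = 7 — and the others hold by inspection.

Satisfiable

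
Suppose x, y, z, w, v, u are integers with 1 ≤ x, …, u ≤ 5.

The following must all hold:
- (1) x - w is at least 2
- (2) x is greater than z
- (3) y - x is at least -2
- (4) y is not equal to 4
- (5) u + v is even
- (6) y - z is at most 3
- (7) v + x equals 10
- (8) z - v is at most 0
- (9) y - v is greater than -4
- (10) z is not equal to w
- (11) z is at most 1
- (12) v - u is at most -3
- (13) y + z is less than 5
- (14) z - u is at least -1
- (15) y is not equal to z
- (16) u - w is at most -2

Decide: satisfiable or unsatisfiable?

Unsatisfiable

Constraints 1, 3, 6, 8, 12, and 16 give u − v ≥ 3, v − z ≥ 0, z − y ≥ -3, y − x ≥ -2, x − w ≥ 2, w − u ≥ 2.
Adding all 6 inequalities: the left sides telescope to 0, and the right sides sum to 3 + 0 + (-3) + (-2) + 2 + 2 = 2. So 0 ≥ 2, which is false.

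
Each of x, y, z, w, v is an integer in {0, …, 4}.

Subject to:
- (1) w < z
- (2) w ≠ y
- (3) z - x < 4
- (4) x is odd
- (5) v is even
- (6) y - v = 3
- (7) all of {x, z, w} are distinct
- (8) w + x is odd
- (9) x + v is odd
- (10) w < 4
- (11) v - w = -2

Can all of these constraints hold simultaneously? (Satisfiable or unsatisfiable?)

Satisfiable

One satisfying assignment is x = 1, y = 3, z = 3, w = 2, v = 0.
For the less obvious constraints — constraint 3: z - x = 2; constraint 6: y - v = 3 — and the others hold by inspection.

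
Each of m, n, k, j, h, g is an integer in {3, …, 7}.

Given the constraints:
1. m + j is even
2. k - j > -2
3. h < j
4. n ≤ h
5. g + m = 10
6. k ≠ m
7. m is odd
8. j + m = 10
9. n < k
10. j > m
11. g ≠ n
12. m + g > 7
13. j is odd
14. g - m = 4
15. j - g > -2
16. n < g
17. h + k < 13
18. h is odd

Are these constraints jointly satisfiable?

Satisfiable

Take m = 3, n = 4, k = 7, j = 7, h = 5, g = 7. Then constraint 2: k - j = 0; constraint 5: g + m = 10; constraint 8: j + m = 10, and every other listed constraint is also met.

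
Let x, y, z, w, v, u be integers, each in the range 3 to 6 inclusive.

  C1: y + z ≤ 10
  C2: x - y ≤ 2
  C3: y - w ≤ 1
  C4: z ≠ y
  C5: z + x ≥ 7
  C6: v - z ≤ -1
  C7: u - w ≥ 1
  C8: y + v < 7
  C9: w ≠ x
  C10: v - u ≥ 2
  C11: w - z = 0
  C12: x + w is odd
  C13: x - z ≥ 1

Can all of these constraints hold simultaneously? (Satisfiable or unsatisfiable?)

Unsatisfiable

Constraints 2, 3, 6, 7, 10, and 13 give w − y ≥ -1, y − x ≥ -2, x − z ≥ 1, z − v ≥ 1, v − u ≥ 2, u − w ≥ 1.
Adding all 6 inequalities: the left sides telescope to 0, and the right sides sum to (-1) + (-2) + 1 + 1 + 2 + 1 = 2. So 0 ≥ 2, which is false.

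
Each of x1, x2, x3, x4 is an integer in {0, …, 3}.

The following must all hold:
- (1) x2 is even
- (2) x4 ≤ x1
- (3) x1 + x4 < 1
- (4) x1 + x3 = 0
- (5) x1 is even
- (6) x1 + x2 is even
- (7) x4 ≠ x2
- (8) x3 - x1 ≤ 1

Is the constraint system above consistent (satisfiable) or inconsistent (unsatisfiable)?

Setting (x1, x2, x3, x4) = (0, 2, 0, 0) satisfies everything: constraint 3: x1 + x4 = 0; constraint 4: x1 + x3 = 0; constraint 8: x3 - x1 = 0, and the others follow.

Satisfiable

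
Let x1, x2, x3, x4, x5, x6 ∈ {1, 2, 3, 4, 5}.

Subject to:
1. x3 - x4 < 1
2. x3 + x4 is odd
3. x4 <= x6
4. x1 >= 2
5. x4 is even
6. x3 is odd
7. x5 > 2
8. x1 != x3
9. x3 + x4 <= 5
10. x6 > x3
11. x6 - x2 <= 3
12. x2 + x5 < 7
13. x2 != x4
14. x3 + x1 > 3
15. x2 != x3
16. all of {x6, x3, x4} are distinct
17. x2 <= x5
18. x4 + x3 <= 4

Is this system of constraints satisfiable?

Satisfiable

Take x1 = 3, x2 = 3, x3 = 1, x4 = 2, x5 = 3, x6 = 5. Then constraint 1: x3 - x4 = -1; constraint 9: x3 + x4 = 3; constraint 11: x6 - x2 = 2, and every other listed constraint is also met.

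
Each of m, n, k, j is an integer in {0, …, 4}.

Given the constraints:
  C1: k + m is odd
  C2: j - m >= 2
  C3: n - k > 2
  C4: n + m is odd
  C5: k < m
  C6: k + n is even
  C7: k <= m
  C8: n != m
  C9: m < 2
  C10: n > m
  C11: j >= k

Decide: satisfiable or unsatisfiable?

Try m = 1, n = 4, k = 0, j = 3.
Check constraint 2: j - m = 2; constraint 3: n - k = 4. The remaining constraints are straightforward to verify.

Satisfiable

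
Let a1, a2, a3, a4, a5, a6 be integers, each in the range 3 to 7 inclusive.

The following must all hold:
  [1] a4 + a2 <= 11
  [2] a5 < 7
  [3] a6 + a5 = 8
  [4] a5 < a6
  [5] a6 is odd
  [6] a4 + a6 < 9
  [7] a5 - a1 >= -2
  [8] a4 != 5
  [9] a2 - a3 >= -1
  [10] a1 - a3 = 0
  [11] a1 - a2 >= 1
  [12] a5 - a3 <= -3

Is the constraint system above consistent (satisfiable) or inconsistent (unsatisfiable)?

Unsatisfiable

Constraints 7, 9, 11, and 12 give a3 − a5 ≥ 3, a5 − a1 ≥ -2, a1 − a2 ≥ 1, a2 − a3 ≥ -1.
Adding all 4 inequalities: the left sides telescope to 0, and the right sides sum to 3 + (-2) + 1 + (-1) = 1. So 0 ≥ 1, which is false.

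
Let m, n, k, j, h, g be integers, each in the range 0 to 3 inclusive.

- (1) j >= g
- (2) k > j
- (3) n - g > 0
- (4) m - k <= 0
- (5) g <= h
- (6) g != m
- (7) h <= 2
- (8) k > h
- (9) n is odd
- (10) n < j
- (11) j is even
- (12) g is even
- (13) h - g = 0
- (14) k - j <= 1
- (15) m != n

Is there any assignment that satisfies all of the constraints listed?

Satisfiable

Take m = 2, n = 1, k = 3, j = 2, h = 0, g = 0. Then constraint 3: n - g = 1; constraint 4: m - k = -1, and every other listed constraint is also met.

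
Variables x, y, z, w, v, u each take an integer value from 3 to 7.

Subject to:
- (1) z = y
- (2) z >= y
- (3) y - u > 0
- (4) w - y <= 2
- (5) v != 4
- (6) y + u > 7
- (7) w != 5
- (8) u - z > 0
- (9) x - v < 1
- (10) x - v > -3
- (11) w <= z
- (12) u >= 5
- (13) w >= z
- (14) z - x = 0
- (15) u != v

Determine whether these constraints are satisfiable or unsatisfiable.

Unsatisfiable

Constraints 2, 3, and 8 give y ≤ z, z < u, u < y. Chaining: y ≤ z < u < y, which forces y < y — impossible.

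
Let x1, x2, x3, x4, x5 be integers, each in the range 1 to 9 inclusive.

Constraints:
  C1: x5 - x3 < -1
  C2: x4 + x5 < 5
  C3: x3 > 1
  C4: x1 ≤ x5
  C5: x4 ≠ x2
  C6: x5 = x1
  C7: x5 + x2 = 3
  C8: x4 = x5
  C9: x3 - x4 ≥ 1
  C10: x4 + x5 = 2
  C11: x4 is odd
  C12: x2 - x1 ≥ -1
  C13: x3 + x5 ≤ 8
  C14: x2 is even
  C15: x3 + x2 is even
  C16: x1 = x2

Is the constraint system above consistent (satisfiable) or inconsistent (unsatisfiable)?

From constraints 6, 8, and 16, x4 = x5 = x1 = x2, so x4 = x2. But constraint 5 says x4 ≠ x2. Contradiction.

Unsatisfiable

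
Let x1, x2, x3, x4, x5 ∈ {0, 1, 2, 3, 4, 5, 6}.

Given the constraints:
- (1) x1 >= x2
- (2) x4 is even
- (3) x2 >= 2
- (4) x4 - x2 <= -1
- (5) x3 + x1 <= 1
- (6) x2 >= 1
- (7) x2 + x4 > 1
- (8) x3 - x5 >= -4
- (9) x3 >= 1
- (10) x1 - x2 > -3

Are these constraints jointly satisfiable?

From constraint 9: x3 ≥ 1. From constraints 1 and 3: x1 ≥ x2 ≥ 2. Hence x3 + x1 ≥ 3. But constraint 5 requires x3 + x1 ≤ 1, and 1 < 3. Contradiction.

Unsatisfiable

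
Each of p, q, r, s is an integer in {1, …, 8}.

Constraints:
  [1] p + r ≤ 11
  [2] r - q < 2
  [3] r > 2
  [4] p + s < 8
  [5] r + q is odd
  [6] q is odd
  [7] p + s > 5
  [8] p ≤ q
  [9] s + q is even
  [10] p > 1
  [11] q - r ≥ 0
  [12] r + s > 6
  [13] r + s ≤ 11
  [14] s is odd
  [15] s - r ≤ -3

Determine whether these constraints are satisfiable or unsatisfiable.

Satisfiable

Try p = 3, q = 7, r = 6, s = 3.
Check constraint 1: p + r = 9; constraint 2: r - q = -1; constraint 4: p + s = 6. The remaining constraints are straightforward to verify.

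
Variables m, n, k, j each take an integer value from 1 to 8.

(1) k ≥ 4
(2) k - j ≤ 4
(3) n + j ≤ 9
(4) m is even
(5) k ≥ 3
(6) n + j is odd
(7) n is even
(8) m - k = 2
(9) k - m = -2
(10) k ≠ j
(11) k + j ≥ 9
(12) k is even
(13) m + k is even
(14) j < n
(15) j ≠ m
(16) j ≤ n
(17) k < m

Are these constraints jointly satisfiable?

Satisfiable

One satisfying assignment is m = 8, n = 4, k = 6, j = 3.
For the less obvious constraints — constraint 2: k - j = 3; constraint 3: n + j = 7 — and the others hold by inspection.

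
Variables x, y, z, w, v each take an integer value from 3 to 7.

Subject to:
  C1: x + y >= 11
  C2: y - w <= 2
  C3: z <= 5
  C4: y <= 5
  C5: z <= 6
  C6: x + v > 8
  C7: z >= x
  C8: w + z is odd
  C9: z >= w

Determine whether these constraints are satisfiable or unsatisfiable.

Unsatisfiable

From constraints 3 and 7: x ≤ z ≤ 5. From constraint 4: y ≤ 5. Hence x + y ≤ 10. But constraint 1 requires x + y ≥ 11, and 11 > 10. Contradiction.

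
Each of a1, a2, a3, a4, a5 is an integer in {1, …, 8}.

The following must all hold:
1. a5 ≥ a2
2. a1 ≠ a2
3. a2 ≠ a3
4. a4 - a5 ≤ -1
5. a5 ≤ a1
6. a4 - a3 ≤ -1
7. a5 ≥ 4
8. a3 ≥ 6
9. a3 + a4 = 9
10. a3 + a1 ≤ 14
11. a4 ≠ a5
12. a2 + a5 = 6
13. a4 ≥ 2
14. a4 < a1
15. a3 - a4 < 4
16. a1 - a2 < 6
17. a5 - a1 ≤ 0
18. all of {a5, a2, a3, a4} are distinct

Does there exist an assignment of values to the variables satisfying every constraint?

Satisfiable

One satisfying assignment is a1 = 6, a2 = 1, a3 = 6, a4 = 3, a5 = 5.
For the less obvious constraints — constraint 4: a4 - a5 = -2; constraint 6: a4 - a3 = -3 — and the others hold by inspection.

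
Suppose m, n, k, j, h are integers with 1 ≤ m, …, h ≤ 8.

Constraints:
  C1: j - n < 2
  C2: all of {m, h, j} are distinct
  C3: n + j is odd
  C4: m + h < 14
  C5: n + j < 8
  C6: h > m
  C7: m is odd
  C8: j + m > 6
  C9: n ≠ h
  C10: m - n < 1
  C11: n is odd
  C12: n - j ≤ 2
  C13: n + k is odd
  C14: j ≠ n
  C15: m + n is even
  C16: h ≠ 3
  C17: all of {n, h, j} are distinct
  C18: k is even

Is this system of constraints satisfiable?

One satisfying assignment is m = 3, n = 3, k = 4, j = 4, h = 8.
For the less obvious constraints — constraint 1: j - n = 1; constraint 4: m + h = 11 — and the others hold by inspection.

Satisfiable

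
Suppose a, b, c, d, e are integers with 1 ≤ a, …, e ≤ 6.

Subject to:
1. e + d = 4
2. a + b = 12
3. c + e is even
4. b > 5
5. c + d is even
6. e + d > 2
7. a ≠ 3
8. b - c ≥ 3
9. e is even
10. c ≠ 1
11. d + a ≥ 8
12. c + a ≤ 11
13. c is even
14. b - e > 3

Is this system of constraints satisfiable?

Try a = 6, b = 6, c = 2, d = 2, e = 2.
Check constraint 1: e + d = 4; constraint 2: a + b = 12; constraint 6: e + d = 4. The remaining constraints are straightforward to verify.

Satisfiable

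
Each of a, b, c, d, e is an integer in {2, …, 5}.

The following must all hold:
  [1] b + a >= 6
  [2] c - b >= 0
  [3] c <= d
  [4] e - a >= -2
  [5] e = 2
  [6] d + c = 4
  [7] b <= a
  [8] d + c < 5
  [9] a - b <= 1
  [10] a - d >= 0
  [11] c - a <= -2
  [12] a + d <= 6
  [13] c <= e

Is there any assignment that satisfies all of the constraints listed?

Unsatisfiable

Constraints 2, 9, and 11 give b − a ≥ -1, a − c ≥ 2, c − b ≥ 0.
Adding all 3 inequalities: the left sides telescope to 0, and the right sides sum to (-1) + 2 + 0 = 1. So 0 ≥ 1, which is false.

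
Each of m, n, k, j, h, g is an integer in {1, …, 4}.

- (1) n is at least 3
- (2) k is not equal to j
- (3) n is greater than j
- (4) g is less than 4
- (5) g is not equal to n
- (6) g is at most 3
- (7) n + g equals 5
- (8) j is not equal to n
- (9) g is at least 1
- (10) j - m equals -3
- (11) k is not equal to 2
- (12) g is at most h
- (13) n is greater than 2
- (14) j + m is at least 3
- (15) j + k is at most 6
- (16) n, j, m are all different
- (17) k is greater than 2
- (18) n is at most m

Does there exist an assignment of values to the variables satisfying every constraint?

The assignment m = 4, n = 3, k = 4, j = 1, h = 3, g = 2 works:
  constraint 7 holds since n + g = 5.
  constraint 10 holds since j - m = -3.
The rest check out directly.

Satisfiable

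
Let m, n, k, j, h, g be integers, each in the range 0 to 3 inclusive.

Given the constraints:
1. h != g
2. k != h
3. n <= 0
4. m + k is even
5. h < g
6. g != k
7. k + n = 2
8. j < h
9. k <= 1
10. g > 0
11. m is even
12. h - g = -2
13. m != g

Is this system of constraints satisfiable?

Unsatisfiable

From constraint 9: k ≤ 1. From constraint 3: n ≤ 0. Hence k + n ≤ 1. But constraint 7 requires k + n = 2, and 2 > 1. Contradiction.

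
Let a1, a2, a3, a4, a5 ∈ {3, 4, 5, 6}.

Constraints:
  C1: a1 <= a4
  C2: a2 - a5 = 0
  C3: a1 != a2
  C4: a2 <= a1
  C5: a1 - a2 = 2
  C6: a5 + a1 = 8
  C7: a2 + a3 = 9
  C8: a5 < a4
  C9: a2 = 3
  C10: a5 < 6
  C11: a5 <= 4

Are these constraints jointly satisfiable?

Satisfiable

The assignment a1 = 5, a2 = 3, a3 = 6, a4 = 5, a5 = 3 works:
  constraint 2 holds since a2 - a5 = 0.
  constraint 5 holds since a1 - a2 = 2.
The rest check out directly.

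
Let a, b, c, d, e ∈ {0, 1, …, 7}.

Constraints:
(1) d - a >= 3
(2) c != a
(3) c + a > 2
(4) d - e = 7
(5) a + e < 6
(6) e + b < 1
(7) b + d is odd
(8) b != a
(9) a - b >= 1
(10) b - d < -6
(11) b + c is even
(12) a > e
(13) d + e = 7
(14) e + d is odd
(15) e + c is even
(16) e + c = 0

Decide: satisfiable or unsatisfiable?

Satisfiable

Try a = 3, b = 0, c = 0, d = 7, e = 0.
Check constraint 1: d - a = 4; constraint 3: c + a = 3. The remaining constraints are straightforward to verify.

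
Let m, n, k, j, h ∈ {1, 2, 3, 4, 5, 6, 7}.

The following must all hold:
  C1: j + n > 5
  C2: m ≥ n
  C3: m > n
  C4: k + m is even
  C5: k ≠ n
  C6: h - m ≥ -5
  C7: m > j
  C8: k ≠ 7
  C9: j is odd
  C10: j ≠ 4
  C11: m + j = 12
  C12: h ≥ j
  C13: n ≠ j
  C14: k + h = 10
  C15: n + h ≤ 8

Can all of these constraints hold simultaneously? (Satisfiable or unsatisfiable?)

Satisfiable

Setting (m, n, k, j, h) = (7, 1, 5, 5, 5) satisfies everything: constraint 1: j + n = 6; constraint 6: h - m = -2, and the others follow.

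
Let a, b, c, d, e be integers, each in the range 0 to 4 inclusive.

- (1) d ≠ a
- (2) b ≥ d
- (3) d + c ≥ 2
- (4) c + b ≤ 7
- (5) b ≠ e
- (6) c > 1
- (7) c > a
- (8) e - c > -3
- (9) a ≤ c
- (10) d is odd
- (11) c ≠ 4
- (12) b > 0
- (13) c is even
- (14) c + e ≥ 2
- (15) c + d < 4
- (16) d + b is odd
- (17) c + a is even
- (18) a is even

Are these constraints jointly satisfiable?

Satisfiable

Try a = 0, b = 2, c = 2, d = 1, e = 1.
Check constraint 3: d + c = 3; constraint 4: c + b = 4; constraint 8: e - c = -1. The remaining constraints are straightforward to verify.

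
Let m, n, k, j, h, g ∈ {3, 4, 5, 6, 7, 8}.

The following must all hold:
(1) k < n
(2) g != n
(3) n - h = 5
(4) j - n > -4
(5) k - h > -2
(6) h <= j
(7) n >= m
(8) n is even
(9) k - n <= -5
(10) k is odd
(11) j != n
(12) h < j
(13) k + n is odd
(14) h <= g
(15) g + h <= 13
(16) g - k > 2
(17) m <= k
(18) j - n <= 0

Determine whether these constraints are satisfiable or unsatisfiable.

Satisfiable

One satisfying assignment is m = 3, n = 8, k = 3, j = 6, h = 3, g = 7.
For the less obvious constraints — constraint 3: n - h = 5; constraint 4: j - n = -2; constraint 5: k - h = 0 — and the others hold by inspection.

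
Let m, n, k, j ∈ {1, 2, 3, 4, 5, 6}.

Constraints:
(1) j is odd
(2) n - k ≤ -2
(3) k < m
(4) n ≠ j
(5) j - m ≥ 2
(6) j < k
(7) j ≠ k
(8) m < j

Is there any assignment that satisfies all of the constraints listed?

Constraints 3, 6, and 8 give m < j, j < k, k < m. Chaining: m < j < k < m, which forces m < m — impossible.

Unsatisfiable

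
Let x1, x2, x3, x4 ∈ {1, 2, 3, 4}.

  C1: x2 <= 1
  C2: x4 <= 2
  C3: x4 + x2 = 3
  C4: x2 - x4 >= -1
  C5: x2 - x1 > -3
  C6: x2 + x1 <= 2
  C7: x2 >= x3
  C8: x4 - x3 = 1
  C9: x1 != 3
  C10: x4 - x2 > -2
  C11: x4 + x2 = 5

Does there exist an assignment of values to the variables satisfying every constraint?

From constraint 2: x4 ≤ 2. From constraint 1: x2 ≤ 1. Hence x4 + x2 ≤ 3. But constraint 11 requires x4 + x2 = 5, and 5 > 3. Contradiction.

Unsatisfiable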